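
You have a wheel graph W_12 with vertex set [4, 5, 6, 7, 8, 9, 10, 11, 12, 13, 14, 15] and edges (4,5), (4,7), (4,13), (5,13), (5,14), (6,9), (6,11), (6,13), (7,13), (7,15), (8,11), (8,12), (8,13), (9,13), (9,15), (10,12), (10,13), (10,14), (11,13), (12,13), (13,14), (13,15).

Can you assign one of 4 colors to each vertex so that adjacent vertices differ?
Yes, G is 4-colorable

A valid 4-coloring: color 1: [13]; color 2: [5, 7, 8, 9, 10]; color 3: [4, 11, 12, 14, 15]; color 4: [6].
(χ(G) = 4 ≤ 4.)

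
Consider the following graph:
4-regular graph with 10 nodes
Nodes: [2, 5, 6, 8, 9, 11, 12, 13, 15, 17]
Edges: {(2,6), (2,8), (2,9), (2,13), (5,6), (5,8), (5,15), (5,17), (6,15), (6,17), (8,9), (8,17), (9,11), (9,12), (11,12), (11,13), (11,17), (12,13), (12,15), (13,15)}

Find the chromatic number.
χ(G) = 4

Clique number ω(G) = 3 (lower bound: χ ≥ ω).
Suppose a proper 3-coloring c exists. The clique [2, 8, 9] takes 3 distinct colors; by symmetry let c(2) = 1, c(8) = 2, c(9) = 3.
- Vertex 5: neighbors [8] already have colors [2]; try each remaining color.
- Case c(5) = 1:
  - Vertex 17: neighbors [5, 8] already have colors [1, 2] ⇒ c(17) = 3.
  - Vertex 6: neighbors [2, 17] already have colors [1, 3] ⇒ c(6) = 2.
  - Vertex 15: neighbors [5, 6] already have colors [1, 2] ⇒ c(15) = 3.
  - Vertex 13: neighbors [2, 15] already have colors [1, 3] ⇒ c(13) = 2.
  - Vertex 11: neighbors [13, 9] already have colors [2, 3] ⇒ c(11) = 1.
  - Vertex 12: neighbors [11, 13, 9] already have colors [1, 2, 3] — all 3 colors blocked. Contradiction.
- Case c(5) = 3:
  - Vertex 6: neighbors [2, 5] already have colors [1, 3] ⇒ c(6) = 2.
  - Vertex 15: neighbors [6, 5] already have colors [2, 3] ⇒ c(15) = 1.
  - Vertex 12: neighbors [15, 9] already have colors [1, 3] ⇒ c(12) = 2.
  - Vertex 11: neighbors [12, 9] already have colors [2, 3] ⇒ c(11) = 1.
  - Vertex 17: neighbors [11, 6, 5] already have colors [1, 2, 3] — all 3 colors blocked. Contradiction.
Every case ends in a contradiction, so G has no proper 3-coloring (χ ≥ 4).
The coloring below uses 4 colors, so χ(G) = 4.
A valid 4-coloring: color 1: [9, 13, 17]; color 2: [2, 11, 15]; color 3: [6, 8, 12]; color 4: [5].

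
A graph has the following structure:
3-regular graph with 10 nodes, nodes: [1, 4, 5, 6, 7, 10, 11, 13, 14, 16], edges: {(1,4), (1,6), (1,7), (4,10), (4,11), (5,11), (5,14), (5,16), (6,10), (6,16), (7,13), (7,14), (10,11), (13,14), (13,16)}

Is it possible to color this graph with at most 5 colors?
A valid 5-coloring: color 1: [6, 11, 13]; color 2: [1, 10, 14, 16]; color 3: [4, 5, 7].
(χ(G) = 3 ≤ 5.)

Yes, G is 5-colorable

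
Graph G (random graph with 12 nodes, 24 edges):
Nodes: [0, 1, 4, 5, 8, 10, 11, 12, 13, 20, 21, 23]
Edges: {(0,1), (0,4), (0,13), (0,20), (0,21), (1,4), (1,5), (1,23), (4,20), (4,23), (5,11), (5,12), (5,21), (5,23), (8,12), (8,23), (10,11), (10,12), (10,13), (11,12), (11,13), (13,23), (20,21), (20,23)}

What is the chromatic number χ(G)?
χ(G) = 4

Clique number ω(G) = 3 (lower bound: χ ≥ ω).
Suppose a proper 3-coloring c exists. The clique [0, 1, 4] takes 3 distinct colors; by symmetry let c(0) = 1, c(1) = 2, c(4) = 3.
- Vertex 23: neighbors [1, 4] already have colors [2, 3] ⇒ c(23) = 1.
- Vertex 5: neighbors [23, 1] already have colors [1, 2] ⇒ c(5) = 3.
- Vertex 20: neighbors [0, 4] already have colors [1, 3] ⇒ c(20) = 2.
- Vertex 21: neighbors [0, 20, 5] already have colors [1, 2, 3] — all 3 colors blocked. Contradiction.
The forced assignments end in a contradiction, so G has no proper 3-coloring (χ ≥ 4).
The coloring below uses 4 colors, so χ(G) = 4.
A valid 4-coloring: color 1: [0, 12, 23]; color 2: [4, 5, 8, 10]; color 3: [1, 11, 21]; color 4: [13, 20].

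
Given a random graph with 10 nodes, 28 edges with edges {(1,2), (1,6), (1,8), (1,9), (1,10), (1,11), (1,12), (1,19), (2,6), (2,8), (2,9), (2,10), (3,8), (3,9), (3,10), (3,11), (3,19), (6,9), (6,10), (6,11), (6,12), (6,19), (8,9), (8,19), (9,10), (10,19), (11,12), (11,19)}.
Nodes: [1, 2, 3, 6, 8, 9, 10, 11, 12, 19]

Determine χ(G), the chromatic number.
Clique number ω(G) = 5 (lower bound: χ ≥ ω).
The clique on [1, 2, 6, 9, 10] has size 5, forcing χ ≥ 5, and the coloring below uses 5 colors, so χ(G) = 5.
A valid 5-coloring: color 1: [1, 3]; color 2: [6, 8]; color 3: [10, 11]; color 4: [9, 12, 19]; color 5: [2].

χ(G) = 5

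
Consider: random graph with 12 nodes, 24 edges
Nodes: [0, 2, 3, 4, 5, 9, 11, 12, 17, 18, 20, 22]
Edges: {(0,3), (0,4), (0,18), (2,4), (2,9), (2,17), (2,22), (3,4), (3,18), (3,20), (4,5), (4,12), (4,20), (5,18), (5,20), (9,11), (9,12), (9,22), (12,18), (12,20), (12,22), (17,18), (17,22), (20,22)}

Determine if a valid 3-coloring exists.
A valid 3-coloring: color 1: [4, 11, 18, 22]; color 2: [0, 9, 17, 20]; color 3: [2, 3, 5, 12].
(χ(G) = 3 ≤ 3.)

Yes, G is 3-colorable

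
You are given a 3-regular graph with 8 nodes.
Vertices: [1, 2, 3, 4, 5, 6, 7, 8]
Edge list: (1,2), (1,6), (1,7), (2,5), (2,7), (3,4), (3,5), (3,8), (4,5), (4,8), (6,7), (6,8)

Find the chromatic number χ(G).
χ(G) = 3

Clique number ω(G) = 3 (lower bound: χ ≥ ω).
The clique on [1, 2, 7] has size 3, forcing χ ≥ 3, and the coloring below uses 3 colors, so χ(G) = 3.
A valid 3-coloring: color 1: [5, 7, 8]; color 2: [2, 4, 6]; color 3: [1, 3].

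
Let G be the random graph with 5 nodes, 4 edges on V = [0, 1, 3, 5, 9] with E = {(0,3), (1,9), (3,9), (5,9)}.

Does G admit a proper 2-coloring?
A valid 2-coloring: color 1: [0, 9]; color 2: [1, 3, 5].
(χ(G) = 2 ≤ 2.)

Yes, G is 2-colorable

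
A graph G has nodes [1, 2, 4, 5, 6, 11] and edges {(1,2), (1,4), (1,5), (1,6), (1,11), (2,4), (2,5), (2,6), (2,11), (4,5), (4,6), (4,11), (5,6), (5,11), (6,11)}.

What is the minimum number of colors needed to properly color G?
Clique number ω(G) = 6 (lower bound: χ ≥ ω).
The clique on [1, 2, 4, 5, 6, 11] has size 6, forcing χ ≥ 6, and the coloring below uses 6 colors, so χ(G) = 6.
A valid 6-coloring: color 1: [2]; color 2: [11]; color 3: [1]; color 4: [4]; color 5: [6]; color 6: [5].

χ(G) = 6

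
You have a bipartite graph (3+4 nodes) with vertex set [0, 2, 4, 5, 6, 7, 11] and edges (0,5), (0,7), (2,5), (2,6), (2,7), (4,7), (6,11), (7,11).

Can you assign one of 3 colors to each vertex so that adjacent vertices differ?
Yes, G is 3-colorable

A valid 3-coloring: color 1: [5, 6, 7]; color 2: [0, 2, 4, 11].
(χ(G) = 2 ≤ 3.)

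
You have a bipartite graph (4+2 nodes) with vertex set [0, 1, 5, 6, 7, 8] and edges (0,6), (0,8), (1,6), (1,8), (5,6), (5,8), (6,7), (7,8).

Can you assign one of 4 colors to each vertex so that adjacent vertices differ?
Yes, G is 4-colorable

A valid 4-coloring: color 1: [6, 8]; color 2: [0, 1, 5, 7].
(χ(G) = 2 ≤ 4.)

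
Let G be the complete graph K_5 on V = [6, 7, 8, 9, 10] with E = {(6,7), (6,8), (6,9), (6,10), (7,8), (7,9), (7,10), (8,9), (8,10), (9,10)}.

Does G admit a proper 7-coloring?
A valid 7-coloring: color 1: [7]; color 2: [9]; color 3: [8]; color 4: [10]; color 5: [6].
(χ(G) = 5 ≤ 7.)

Yes, G is 7-colorable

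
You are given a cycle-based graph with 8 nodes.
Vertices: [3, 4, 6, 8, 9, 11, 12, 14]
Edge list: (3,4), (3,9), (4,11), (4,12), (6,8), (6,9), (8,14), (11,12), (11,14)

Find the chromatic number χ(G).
χ(G) = 3

Clique number ω(G) = 3 (lower bound: χ ≥ ω).
The clique on [4, 11, 12] has size 3, forcing χ ≥ 3, and the coloring below uses 3 colors, so χ(G) = 3.
A valid 3-coloring: color 1: [8, 9, 11]; color 2: [4, 6, 14]; color 3: [3, 12].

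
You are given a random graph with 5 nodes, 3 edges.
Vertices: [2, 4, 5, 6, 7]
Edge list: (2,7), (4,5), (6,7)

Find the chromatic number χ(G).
χ(G) = 2

Clique number ω(G) = 2 (lower bound: χ ≥ ω).
The graph is bipartite (no odd cycle), so 2 colors suffice: χ(G) = 2.
A valid 2-coloring: color 1: [5, 7]; color 2: [2, 4, 6].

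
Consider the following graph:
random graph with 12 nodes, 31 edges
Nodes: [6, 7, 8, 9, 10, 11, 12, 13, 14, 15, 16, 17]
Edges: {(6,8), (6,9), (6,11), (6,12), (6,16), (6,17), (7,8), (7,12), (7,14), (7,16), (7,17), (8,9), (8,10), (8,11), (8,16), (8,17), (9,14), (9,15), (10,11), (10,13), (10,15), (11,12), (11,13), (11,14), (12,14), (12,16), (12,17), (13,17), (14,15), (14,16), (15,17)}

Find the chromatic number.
χ(G) = 4

Clique number ω(G) = 4 (lower bound: χ ≥ ω).
The clique on [7, 12, 14, 16] has size 4, forcing χ ≥ 4, and the coloring below uses 4 colors, so χ(G) = 4.
A valid 4-coloring: color 1: [8, 12, 13, 15]; color 2: [9, 11, 16, 17]; color 3: [6, 10, 14]; color 4: [7].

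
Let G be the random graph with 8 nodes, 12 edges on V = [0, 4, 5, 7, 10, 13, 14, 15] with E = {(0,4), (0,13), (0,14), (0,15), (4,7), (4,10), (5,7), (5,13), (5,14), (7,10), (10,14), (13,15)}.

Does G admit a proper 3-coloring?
A valid 3-coloring: color 1: [0, 5, 10]; color 2: [4, 13, 14]; color 3: [7, 15].
(χ(G) = 3 ≤ 3.)

Yes, G is 3-colorable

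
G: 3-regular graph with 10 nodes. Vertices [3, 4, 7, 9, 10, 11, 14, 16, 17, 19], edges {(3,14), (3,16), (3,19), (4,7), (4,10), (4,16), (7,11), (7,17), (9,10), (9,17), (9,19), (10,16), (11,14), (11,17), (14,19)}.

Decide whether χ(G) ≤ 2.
No, G is not 2-colorable

The clique on vertices [3, 14, 19] has size 3 > 2, so it alone needs 3 colors.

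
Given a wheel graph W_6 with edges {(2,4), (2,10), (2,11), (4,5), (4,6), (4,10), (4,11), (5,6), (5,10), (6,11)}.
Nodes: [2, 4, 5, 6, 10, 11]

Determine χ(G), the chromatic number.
Clique number ω(G) = 3 (lower bound: χ ≥ ω).
Odd cycle [2, 10, 5, 6, 11] needs 3 colors (χ ≥ 3).
Vertex 4 is adjacent to every vertex of [2, 5, 6, 10, 11], which already need 3 colors among themselves, so 4 needs a new color (χ ≥ 4).
The coloring below uses 4 colors, so χ(G) = 4.
A valid 4-coloring: color 1: [4]; color 2: [2, 6]; color 3: [10, 11]; color 4: [5].

χ(G) = 4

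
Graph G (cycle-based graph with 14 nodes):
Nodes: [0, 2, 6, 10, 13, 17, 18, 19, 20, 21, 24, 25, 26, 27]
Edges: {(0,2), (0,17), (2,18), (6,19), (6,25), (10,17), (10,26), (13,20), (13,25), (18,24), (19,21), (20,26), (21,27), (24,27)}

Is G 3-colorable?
A valid 3-coloring: color 1: [2, 6, 13, 17, 21, 24, 26]; color 2: [0, 10, 18, 19, 20, 25, 27].
(χ(G) = 2 ≤ 3.)

Yes, G is 3-colorable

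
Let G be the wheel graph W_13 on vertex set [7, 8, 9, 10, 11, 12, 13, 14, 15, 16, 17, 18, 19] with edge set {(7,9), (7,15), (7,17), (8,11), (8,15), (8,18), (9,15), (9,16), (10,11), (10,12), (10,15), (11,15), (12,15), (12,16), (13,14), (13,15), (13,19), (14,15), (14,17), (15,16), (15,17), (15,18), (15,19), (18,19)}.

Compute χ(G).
Clique number ω(G) = 3 (lower bound: χ ≥ ω).
The clique on [7, 15, 17] has size 3, forcing χ ≥ 3, and the coloring below uses 3 colors, so χ(G) = 3.
A valid 3-coloring: color 1: [15]; color 2: [9, 11, 12, 13, 17, 18]; color 3: [7, 8, 10, 14, 16, 19].

χ(G) = 3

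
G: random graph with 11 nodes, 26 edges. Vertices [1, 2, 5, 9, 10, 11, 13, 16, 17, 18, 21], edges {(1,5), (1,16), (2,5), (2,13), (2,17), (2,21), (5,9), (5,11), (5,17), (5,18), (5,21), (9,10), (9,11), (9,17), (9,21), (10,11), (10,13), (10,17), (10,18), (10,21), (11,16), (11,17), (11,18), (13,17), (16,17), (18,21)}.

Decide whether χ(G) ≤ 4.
A valid 4-coloring: color 1: [1, 17, 21]; color 2: [5, 10, 16]; color 3: [11, 13]; color 4: [2, 9, 18].
(χ(G) = 4 ≤ 4.)

Yes, G is 4-colorable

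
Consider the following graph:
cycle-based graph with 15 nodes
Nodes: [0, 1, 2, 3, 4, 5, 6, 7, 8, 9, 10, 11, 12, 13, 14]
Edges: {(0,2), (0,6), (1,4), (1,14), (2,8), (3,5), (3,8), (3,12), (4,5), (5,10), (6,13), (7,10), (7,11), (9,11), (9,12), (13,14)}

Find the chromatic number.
χ(G) = 3

Clique number ω(G) = 2 (lower bound: χ ≥ ω).
Odd cycle [12, 9, 11, 7, 10, 5, 3] needs 3 colors (χ ≥ 3).
The coloring below uses 3 colors, so χ(G) = 3.
A valid 3-coloring: color 1: [2, 3, 4, 6, 7, 9, 14]; color 2: [0, 1, 5, 8, 11, 12, 13]; color 3: [10].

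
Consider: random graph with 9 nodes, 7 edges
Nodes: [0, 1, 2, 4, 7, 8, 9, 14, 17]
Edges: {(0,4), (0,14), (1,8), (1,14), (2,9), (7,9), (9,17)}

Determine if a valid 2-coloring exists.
A valid 2-coloring: color 1: [4, 8, 9, 14]; color 2: [0, 1, 2, 7, 17].
(χ(G) = 2 ≤ 2.)

Yes, G is 2-colorable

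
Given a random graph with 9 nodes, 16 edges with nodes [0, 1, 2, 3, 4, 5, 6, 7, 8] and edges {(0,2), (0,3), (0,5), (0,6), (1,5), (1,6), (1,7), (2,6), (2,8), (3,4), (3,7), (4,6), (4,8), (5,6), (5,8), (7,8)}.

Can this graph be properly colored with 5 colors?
Yes, G is 5-colorable

A valid 5-coloring: color 1: [6, 7]; color 2: [2, 4, 5]; color 3: [0, 1, 8]; color 4: [3].
(χ(G) = 3 ≤ 5.)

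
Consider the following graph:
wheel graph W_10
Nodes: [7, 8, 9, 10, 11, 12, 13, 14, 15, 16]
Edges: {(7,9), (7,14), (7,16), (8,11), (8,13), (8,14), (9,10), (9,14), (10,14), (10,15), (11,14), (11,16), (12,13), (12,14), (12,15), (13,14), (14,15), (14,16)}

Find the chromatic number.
χ(G) = 4

Clique number ω(G) = 3 (lower bound: χ ≥ ω).
Odd cycle [12, 15, 10, 9, 7, 16, 11, 8, 13] needs 3 colors (χ ≥ 3).
Vertex 14 is adjacent to every vertex of [7, 8, 9, 10, 11, 12, 13, 15, 16], which already need 3 colors among themselves, so 14 needs a new color (χ ≥ 4).
The coloring below uses 4 colors, so χ(G) = 4.
A valid 4-coloring: color 1: [14]; color 2: [7, 8, 10, 12]; color 3: [9, 13, 15, 16]; color 4: [11].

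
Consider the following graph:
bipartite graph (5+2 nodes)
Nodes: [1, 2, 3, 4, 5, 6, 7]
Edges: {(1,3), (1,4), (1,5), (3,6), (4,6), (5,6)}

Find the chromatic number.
Clique number ω(G) = 2 (lower bound: χ ≥ ω).
The graph is bipartite (no odd cycle), so 2 colors suffice: χ(G) = 2.
A valid 2-coloring: color 1: [1, 2, 6, 7]; color 2: [3, 4, 5].

χ(G) = 2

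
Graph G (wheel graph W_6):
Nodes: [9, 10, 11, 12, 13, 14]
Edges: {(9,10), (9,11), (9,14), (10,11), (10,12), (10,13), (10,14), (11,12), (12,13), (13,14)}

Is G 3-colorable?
No, G is not 3-colorable

Odd cycle [9, 11, 12, 13, 14] needs 3 colors (χ ≥ 3).
Vertex 10 is adjacent to every vertex of [9, 11, 12, 13, 14], which already need 3 colors among themselves, so 10 needs a new color (χ ≥ 4).
Hence χ(G) ≥ 4 > 3, so no proper 3-coloring exists.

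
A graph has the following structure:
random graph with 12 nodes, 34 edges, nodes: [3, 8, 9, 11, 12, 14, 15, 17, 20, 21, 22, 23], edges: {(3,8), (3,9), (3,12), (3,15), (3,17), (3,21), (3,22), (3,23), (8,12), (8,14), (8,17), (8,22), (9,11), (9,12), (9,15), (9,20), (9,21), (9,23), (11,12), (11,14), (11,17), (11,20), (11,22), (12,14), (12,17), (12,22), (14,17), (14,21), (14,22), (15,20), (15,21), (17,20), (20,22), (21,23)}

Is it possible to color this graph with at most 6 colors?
Yes, G is 6-colorable

A valid 6-coloring: color 1: [3, 14, 20]; color 2: [9, 17, 22]; color 3: [12, 21]; color 4: [8, 11, 15, 23].
(χ(G) = 4 ≤ 6.)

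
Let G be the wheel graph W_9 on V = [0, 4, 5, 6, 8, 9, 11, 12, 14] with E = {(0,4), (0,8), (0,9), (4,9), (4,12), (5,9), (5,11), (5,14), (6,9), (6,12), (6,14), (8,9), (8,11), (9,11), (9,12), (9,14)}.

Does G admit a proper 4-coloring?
Yes, G is 4-colorable

A valid 4-coloring: color 1: [9]; color 2: [4, 5, 6, 8]; color 3: [0, 11, 12, 14].
(χ(G) = 3 ≤ 4.)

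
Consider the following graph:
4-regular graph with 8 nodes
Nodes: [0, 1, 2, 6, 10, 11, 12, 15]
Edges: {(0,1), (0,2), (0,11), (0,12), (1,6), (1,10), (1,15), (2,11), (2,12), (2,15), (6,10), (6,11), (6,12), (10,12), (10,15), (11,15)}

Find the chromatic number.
Clique number ω(G) = 3 (lower bound: χ ≥ ω).
The clique on [0, 2, 11] has size 3, forcing χ ≥ 3, and the coloring below uses 3 colors, so χ(G) = 3.
A valid 3-coloring: color 1: [0, 6, 15]; color 2: [1, 11, 12]; color 3: [2, 10].

χ(G) = 3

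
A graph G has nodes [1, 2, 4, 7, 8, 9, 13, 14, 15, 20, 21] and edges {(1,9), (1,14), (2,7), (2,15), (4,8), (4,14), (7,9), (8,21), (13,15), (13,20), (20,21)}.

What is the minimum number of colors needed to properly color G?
χ(G) = 3

Clique number ω(G) = 2 (lower bound: χ ≥ ω).
Odd cycle [1, 9, 7, 2, 15, 13, 20, 21, 8, 4, 14] needs 3 colors (χ ≥ 3).
The coloring below uses 3 colors, so χ(G) = 3.
A valid 3-coloring: color 1: [1, 4, 7, 15, 21]; color 2: [2, 8, 9, 13, 14]; color 3: [20].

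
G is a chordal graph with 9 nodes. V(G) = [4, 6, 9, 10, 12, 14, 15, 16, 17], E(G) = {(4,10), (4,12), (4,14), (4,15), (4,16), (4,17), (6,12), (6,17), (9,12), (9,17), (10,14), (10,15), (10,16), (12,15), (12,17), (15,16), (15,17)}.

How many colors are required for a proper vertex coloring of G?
Clique number ω(G) = 4 (lower bound: χ ≥ ω).
The clique on [4, 10, 15, 16] has size 4, forcing χ ≥ 4, and the coloring below uses 4 colors, so χ(G) = 4.
A valid 4-coloring: color 1: [4, 6, 9]; color 2: [14, 15]; color 3: [10, 12]; color 4: [16, 17].

χ(G) = 4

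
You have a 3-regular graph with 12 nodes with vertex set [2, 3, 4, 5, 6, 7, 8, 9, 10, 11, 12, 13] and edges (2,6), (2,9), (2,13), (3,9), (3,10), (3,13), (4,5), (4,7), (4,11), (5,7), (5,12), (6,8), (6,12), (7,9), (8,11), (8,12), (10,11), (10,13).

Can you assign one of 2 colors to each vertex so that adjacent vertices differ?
No, G is not 2-colorable

The clique on vertices [3, 10, 13] has size 3 > 2, so it alone needs 3 colors.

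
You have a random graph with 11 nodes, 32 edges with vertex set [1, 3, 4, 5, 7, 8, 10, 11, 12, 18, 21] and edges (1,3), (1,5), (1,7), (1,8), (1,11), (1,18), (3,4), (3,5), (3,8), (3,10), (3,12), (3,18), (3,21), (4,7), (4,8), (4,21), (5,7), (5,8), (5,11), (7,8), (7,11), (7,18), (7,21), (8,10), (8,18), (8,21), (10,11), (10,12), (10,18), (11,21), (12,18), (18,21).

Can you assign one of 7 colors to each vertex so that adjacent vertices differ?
Yes, G is 7-colorable

A valid 7-coloring: color 1: [3, 7]; color 2: [8, 11, 12]; color 3: [4, 5, 18]; color 4: [1, 10, 21].
(χ(G) = 4 ≤ 7.)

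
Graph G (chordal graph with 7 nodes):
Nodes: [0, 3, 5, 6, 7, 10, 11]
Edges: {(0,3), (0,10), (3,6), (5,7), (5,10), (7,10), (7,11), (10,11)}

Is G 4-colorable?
Yes, G is 4-colorable

A valid 4-coloring: color 1: [3, 10]; color 2: [0, 6, 7]; color 3: [5, 11].
(χ(G) = 3 ≤ 4.)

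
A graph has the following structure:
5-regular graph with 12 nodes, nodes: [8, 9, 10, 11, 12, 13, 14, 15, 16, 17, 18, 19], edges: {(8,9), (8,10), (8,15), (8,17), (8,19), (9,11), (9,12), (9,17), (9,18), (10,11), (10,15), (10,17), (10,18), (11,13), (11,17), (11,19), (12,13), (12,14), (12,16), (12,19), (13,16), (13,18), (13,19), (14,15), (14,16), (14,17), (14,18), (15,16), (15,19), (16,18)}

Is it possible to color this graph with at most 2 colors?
The clique on vertices [8, 9, 17] has size 3 > 2, so it alone needs 3 colors.

No, G is not 2-colorable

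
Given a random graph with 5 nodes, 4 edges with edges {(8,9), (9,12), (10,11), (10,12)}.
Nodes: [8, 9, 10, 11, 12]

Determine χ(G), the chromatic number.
χ(G) = 2

Clique number ω(G) = 2 (lower bound: χ ≥ ω).
The graph is bipartite (no odd cycle), so 2 colors suffice: χ(G) = 2.
A valid 2-coloring: color 1: [9, 10]; color 2: [8, 11, 12].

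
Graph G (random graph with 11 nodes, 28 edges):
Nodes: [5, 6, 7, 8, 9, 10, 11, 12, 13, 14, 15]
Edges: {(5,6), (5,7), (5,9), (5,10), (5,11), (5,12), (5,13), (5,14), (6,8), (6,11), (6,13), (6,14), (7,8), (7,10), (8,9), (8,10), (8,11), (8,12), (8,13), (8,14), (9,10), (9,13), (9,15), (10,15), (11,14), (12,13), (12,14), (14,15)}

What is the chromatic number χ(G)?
χ(G) = 4

Clique number ω(G) = 4 (lower bound: χ ≥ ω).
The clique on [6, 8, 11, 14] has size 4, forcing χ ≥ 4, and the coloring below uses 4 colors, so χ(G) = 4.
A valid 4-coloring: color 1: [5, 8, 15]; color 2: [10, 13, 14]; color 3: [6, 7, 9, 12]; color 4: [11].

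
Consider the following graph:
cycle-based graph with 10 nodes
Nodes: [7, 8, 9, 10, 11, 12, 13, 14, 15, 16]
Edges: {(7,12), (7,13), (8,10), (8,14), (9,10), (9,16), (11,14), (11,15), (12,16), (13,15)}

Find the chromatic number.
χ(G) = 2

Clique number ω(G) = 2 (lower bound: χ ≥ ω).
The graph is bipartite (no odd cycle), so 2 colors suffice: χ(G) = 2.
A valid 2-coloring: color 1: [7, 10, 14, 15, 16]; color 2: [8, 9, 11, 12, 13].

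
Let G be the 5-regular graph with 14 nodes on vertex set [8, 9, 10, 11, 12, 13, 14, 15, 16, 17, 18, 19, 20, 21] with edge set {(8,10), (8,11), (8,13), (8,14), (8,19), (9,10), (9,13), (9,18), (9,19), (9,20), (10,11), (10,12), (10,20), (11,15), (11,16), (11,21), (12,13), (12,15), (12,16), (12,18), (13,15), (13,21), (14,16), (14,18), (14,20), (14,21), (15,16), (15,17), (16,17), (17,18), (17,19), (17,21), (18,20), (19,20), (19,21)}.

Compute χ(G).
Clique number ω(G) = 3 (lower bound: χ ≥ ω).
The clique on [8, 10, 11] has size 3, forcing χ ≥ 3, and the coloring below uses 3 colors, so χ(G) = 3.
A valid 3-coloring: color 1: [8, 15, 20, 21]; color 2: [10, 13, 16, 18, 19]; color 3: [9, 11, 12, 14, 17].

χ(G) = 3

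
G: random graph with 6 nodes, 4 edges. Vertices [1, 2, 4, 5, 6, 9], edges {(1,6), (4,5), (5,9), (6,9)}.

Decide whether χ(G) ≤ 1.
Edge (1,6) forces its endpoints to differ, so 1 color is not enough.

No, G is not 1-colorable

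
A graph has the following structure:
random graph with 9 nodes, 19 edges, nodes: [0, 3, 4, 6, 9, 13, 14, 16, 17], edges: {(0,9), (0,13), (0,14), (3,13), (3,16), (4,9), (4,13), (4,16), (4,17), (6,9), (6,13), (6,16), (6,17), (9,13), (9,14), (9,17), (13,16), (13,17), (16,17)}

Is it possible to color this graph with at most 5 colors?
Yes, G is 5-colorable

A valid 5-coloring: color 1: [13, 14]; color 2: [9, 16]; color 3: [0, 3, 17]; color 4: [4, 6].
(χ(G) = 4 ≤ 5.)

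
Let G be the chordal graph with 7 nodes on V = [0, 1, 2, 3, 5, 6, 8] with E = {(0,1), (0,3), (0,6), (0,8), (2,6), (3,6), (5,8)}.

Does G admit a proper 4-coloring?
Yes, G is 4-colorable

A valid 4-coloring: color 1: [0, 2, 5]; color 2: [1, 6, 8]; color 3: [3].
(χ(G) = 3 ≤ 4.)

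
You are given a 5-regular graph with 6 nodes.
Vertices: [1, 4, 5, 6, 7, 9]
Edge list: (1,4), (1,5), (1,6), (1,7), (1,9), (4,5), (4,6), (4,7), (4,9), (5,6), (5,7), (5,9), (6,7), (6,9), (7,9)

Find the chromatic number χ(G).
Clique number ω(G) = 6 (lower bound: χ ≥ ω).
The clique on [1, 4, 5, 6, 7, 9] has size 6, forcing χ ≥ 6, and the coloring below uses 6 colors, so χ(G) = 6.
A valid 6-coloring: color 1: [5]; color 2: [6]; color 3: [4]; color 4: [9]; color 5: [1]; color 6: [7].

χ(G) = 6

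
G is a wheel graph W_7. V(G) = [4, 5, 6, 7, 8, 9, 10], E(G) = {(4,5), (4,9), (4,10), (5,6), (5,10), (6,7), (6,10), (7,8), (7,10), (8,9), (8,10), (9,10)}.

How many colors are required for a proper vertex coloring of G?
Clique number ω(G) = 3 (lower bound: χ ≥ ω).
The clique on [8, 9, 10] has size 3, forcing χ ≥ 3, and the coloring below uses 3 colors, so χ(G) = 3.
A valid 3-coloring: color 1: [10]; color 2: [4, 6, 8]; color 3: [5, 7, 9].

χ(G) = 3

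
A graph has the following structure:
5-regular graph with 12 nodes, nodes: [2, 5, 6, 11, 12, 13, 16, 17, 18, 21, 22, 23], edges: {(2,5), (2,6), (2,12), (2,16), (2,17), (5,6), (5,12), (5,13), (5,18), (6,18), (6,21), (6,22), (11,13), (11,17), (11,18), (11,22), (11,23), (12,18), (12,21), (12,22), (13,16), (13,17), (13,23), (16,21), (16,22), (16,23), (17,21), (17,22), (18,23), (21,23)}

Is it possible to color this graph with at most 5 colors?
Yes, G is 5-colorable

A valid 5-coloring: color 1: [5, 22, 23]; color 2: [16, 17, 18]; color 3: [6, 11, 12]; color 4: [2, 13, 21].
(χ(G) = 3 ≤ 5.)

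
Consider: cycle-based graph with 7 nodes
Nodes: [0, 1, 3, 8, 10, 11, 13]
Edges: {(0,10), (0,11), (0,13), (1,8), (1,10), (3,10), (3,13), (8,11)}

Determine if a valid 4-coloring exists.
Yes, G is 4-colorable

A valid 4-coloring: color 1: [0, 3, 8]; color 2: [10, 11, 13]; color 3: [1].
(χ(G) = 3 ≤ 4.)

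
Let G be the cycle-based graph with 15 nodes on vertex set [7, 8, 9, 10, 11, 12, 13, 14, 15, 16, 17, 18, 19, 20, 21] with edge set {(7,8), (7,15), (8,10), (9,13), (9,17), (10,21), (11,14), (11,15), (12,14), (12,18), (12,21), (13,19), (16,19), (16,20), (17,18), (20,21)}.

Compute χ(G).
χ(G) = 3

Clique number ω(G) = 2 (lower bound: χ ≥ ω).
Odd cycle [18, 17, 9, 13, 19, 16, 20, 21, 12] needs 3 colors (χ ≥ 3).
The coloring below uses 3 colors, so χ(G) = 3.
A valid 3-coloring: color 1: [7, 10, 11, 12, 13, 16, 17]; color 2: [8, 9, 14, 15, 18, 19, 21]; color 3: [20].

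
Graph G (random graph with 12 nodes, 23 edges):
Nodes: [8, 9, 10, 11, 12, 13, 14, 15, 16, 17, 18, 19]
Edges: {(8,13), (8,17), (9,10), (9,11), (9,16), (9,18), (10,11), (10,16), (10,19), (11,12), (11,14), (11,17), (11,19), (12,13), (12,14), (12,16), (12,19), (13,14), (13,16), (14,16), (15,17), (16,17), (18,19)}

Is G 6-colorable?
Yes, G is 6-colorable

A valid 6-coloring: color 1: [8, 11, 15, 16, 18]; color 2: [10, 12, 17]; color 3: [9, 14, 19]; color 4: [13].
(χ(G) = 4 ≤ 6.)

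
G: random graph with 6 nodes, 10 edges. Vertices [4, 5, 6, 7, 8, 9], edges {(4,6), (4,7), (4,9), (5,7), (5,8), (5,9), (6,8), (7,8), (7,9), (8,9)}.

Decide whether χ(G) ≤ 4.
Yes, G is 4-colorable

A valid 4-coloring: color 1: [6, 9]; color 2: [7]; color 3: [4, 8]; color 4: [5].
(χ(G) = 4 ≤ 4.)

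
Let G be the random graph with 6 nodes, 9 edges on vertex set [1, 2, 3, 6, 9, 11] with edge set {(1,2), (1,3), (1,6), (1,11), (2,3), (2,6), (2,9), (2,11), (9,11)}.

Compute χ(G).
χ(G) = 3

Clique number ω(G) = 3 (lower bound: χ ≥ ω).
The clique on [1, 2, 3] has size 3, forcing χ ≥ 3, and the coloring below uses 3 colors, so χ(G) = 3.
A valid 3-coloring: color 1: [2]; color 2: [1, 9]; color 3: [3, 6, 11].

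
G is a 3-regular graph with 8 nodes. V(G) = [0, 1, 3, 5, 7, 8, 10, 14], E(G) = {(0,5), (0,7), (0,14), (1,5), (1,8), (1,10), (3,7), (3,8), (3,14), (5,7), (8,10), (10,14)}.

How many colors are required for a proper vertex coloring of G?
χ(G) = 3

Clique number ω(G) = 3 (lower bound: χ ≥ ω).
The clique on [0, 5, 7] has size 3, forcing χ ≥ 3, and the coloring below uses 3 colors, so χ(G) = 3.
A valid 3-coloring: color 1: [7, 8, 14]; color 2: [3, 5, 10]; color 3: [0, 1].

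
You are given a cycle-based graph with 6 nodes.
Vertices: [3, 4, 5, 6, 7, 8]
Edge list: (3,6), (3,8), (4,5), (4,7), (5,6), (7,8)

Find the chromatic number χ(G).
Clique number ω(G) = 2 (lower bound: χ ≥ ω).
The graph is bipartite (no odd cycle), so 2 colors suffice: χ(G) = 2.
A valid 2-coloring: color 1: [4, 6, 8]; color 2: [3, 5, 7].

χ(G) = 2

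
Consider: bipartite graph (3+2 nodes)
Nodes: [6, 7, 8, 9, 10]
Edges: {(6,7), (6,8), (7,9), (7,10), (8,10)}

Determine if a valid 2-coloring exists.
Yes, G is 2-colorable

A valid 2-coloring: color 1: [7, 8]; color 2: [6, 9, 10].
(χ(G) = 2 ≤ 2.)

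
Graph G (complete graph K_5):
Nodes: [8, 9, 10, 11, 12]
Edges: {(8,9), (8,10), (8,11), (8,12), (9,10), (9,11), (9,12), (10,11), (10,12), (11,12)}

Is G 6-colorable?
A valid 6-coloring: color 1: [10]; color 2: [11]; color 3: [8]; color 4: [9]; color 5: [12].
(χ(G) = 5 ≤ 6.)

Yes, G is 6-colorable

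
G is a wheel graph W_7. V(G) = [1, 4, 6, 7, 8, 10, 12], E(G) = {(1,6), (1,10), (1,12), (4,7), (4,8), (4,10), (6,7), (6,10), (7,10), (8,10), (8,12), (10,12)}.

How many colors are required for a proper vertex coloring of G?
χ(G) = 3

Clique number ω(G) = 3 (lower bound: χ ≥ ω).
The clique on [4, 8, 10] has size 3, forcing χ ≥ 3, and the coloring below uses 3 colors, so χ(G) = 3.
A valid 3-coloring: color 1: [10]; color 2: [1, 7, 8]; color 3: [4, 6, 12].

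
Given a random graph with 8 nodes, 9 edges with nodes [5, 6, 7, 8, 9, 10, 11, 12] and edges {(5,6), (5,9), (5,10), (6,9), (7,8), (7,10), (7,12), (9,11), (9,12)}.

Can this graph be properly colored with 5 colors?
A valid 5-coloring: color 1: [7, 9]; color 2: [5, 8, 11, 12]; color 3: [6, 10].
(χ(G) = 3 ≤ 5.)

Yes, G is 5-colorable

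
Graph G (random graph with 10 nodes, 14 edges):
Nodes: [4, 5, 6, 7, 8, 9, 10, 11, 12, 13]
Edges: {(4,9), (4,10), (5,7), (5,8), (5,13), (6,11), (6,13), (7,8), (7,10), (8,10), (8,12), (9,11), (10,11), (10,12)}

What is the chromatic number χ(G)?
Clique number ω(G) = 3 (lower bound: χ ≥ ω).
The clique on [5, 7, 8] has size 3, forcing χ ≥ 3, and the coloring below uses 3 colors, so χ(G) = 3.
A valid 3-coloring: color 1: [5, 6, 9, 10]; color 2: [4, 8, 11, 13]; color 3: [7, 12].

χ(G) = 3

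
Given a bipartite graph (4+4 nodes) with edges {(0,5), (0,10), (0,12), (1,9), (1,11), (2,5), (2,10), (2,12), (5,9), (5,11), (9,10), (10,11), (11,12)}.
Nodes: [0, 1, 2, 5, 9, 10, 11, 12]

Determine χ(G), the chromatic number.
χ(G) = 2

Clique number ω(G) = 2 (lower bound: χ ≥ ω).
The graph is bipartite (no odd cycle), so 2 colors suffice: χ(G) = 2.
A valid 2-coloring: color 1: [0, 2, 9, 11]; color 2: [1, 5, 10, 12].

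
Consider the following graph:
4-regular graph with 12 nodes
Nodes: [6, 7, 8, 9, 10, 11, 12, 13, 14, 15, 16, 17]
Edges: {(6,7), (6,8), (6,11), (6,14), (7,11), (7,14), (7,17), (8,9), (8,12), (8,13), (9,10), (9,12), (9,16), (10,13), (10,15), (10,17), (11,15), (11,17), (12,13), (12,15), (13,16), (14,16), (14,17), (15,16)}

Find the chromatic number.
Clique number ω(G) = 3 (lower bound: χ ≥ ω).
The clique on [6, 7, 11] has size 3, forcing χ ≥ 3, and the coloring below uses 3 colors, so χ(G) = 3.
A valid 3-coloring: color 1: [8, 10, 11, 14]; color 2: [7, 9, 13, 15]; color 3: [6, 12, 16, 17].

χ(G) = 3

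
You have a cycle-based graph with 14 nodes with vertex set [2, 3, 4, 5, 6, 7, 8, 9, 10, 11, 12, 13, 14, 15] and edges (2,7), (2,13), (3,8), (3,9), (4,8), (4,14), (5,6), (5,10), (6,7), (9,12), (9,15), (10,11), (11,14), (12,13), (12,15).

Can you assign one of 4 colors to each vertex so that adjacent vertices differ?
A valid 4-coloring: color 1: [6, 8, 9, 10, 13, 14]; color 2: [3, 4, 5, 7, 11, 12]; color 3: [2, 15].
(χ(G) = 3 ≤ 4.)

Yes, G is 4-colorable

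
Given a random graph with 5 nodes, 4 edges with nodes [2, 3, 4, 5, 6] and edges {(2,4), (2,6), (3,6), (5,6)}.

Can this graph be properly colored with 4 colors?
Yes, G is 4-colorable

A valid 4-coloring: color 1: [4, 6]; color 2: [2, 3, 5].
(χ(G) = 2 ≤ 4.)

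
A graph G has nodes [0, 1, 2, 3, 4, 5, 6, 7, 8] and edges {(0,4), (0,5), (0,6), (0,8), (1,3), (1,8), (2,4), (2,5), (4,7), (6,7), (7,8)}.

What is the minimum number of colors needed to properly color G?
χ(G) = 2

Clique number ω(G) = 2 (lower bound: χ ≥ ω).
The graph is bipartite (no odd cycle), so 2 colors suffice: χ(G) = 2.
A valid 2-coloring: color 1: [0, 1, 2, 7]; color 2: [3, 4, 5, 6, 8].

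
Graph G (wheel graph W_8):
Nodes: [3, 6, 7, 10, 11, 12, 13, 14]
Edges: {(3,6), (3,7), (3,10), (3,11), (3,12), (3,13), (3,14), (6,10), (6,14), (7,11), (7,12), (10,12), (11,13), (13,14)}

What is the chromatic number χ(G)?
Clique number ω(G) = 3 (lower bound: χ ≥ ω).
Odd cycle [10, 12, 7, 11, 13, 14, 6] needs 3 colors (χ ≥ 3).
Vertex 3 is adjacent to every vertex of [6, 7, 10, 11, 12, 13, 14], which already need 3 colors among themselves, so 3 needs a new color (χ ≥ 4).
The coloring below uses 4 colors, so χ(G) = 4.
A valid 4-coloring: color 1: [3]; color 2: [7, 10, 14]; color 3: [6, 11, 12]; color 4: [13].

χ(G) = 4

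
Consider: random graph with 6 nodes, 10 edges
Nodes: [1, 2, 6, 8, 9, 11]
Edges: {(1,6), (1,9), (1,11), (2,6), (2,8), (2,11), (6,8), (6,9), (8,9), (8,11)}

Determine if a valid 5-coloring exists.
Yes, G is 5-colorable

A valid 5-coloring: color 1: [1, 8]; color 2: [6, 11]; color 3: [2, 9].
(χ(G) = 3 ≤ 5.)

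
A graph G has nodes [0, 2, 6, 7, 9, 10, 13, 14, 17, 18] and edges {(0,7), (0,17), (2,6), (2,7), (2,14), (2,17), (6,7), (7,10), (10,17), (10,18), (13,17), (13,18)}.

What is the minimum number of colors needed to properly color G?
Clique number ω(G) = 3 (lower bound: χ ≥ ω).
The clique on [2, 6, 7] has size 3, forcing χ ≥ 3, and the coloring below uses 3 colors, so χ(G) = 3.
A valid 3-coloring: color 1: [7, 9, 14, 17, 18]; color 2: [0, 2, 10, 13]; color 3: [6].

χ(G) = 3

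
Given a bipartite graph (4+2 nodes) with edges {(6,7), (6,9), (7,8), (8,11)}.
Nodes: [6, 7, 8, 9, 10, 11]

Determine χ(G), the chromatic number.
Clique number ω(G) = 2 (lower bound: χ ≥ ω).
The graph is bipartite (no odd cycle), so 2 colors suffice: χ(G) = 2.
A valid 2-coloring: color 1: [7, 9, 10, 11]; color 2: [6, 8].

χ(G) = 2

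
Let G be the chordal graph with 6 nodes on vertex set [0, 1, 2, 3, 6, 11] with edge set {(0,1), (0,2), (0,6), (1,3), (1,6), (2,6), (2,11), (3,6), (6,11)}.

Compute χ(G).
Clique number ω(G) = 3 (lower bound: χ ≥ ω).
The clique on [0, 1, 6] has size 3, forcing χ ≥ 3, and the coloring below uses 3 colors, so χ(G) = 3.
A valid 3-coloring: color 1: [6]; color 2: [1, 2]; color 3: [0, 3, 11].

χ(G) = 3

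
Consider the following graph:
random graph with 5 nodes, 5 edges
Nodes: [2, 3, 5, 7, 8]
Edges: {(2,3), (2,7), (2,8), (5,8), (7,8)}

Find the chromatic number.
χ(G) = 3

Clique number ω(G) = 3 (lower bound: χ ≥ ω).
The clique on [2, 7, 8] has size 3, forcing χ ≥ 3, and the coloring below uses 3 colors, so χ(G) = 3.
A valid 3-coloring: color 1: [3, 8]; color 2: [2, 5]; color 3: [7].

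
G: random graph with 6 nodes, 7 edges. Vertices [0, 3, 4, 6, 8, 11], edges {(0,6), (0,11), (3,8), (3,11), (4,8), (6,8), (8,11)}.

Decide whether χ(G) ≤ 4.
Yes, G is 4-colorable

A valid 4-coloring: color 1: [0, 8]; color 2: [4, 6, 11]; color 3: [3].
(χ(G) = 3 ≤ 4.)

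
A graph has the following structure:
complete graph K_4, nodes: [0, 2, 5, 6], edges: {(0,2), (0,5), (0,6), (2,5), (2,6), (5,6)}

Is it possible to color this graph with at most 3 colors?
The clique on vertices [0, 2, 5, 6] has size 4 > 3, so it alone needs 4 colors.

No, G is not 3-colorable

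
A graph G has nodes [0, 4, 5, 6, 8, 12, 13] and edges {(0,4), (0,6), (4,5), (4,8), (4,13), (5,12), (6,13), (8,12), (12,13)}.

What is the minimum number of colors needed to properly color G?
Clique number ω(G) = 2 (lower bound: χ ≥ ω).
The graph is bipartite (no odd cycle), so 2 colors suffice: χ(G) = 2.
A valid 2-coloring: color 1: [4, 6, 12]; color 2: [0, 5, 8, 13].

χ(G) = 2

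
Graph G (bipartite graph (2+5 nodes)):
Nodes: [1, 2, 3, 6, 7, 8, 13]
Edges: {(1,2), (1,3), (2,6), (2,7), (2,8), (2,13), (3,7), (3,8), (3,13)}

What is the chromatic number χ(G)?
χ(G) = 2

Clique number ω(G) = 2 (lower bound: χ ≥ ω).
The graph is bipartite (no odd cycle), so 2 colors suffice: χ(G) = 2.
A valid 2-coloring: color 1: [2, 3]; color 2: [1, 6, 7, 8, 13].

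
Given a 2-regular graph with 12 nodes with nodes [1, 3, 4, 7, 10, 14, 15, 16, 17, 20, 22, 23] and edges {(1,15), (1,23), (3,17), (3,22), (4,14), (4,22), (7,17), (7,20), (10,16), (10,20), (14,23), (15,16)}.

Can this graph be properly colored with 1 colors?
No, G is not 1-colorable

Edge (1,23) forces its endpoints to differ, so 1 color is not enough.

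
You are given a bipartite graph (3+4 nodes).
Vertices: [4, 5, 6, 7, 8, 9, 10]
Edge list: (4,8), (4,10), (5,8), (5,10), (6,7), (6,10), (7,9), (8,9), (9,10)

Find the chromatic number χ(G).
χ(G) = 2

Clique number ω(G) = 2 (lower bound: χ ≥ ω).
The graph is bipartite (no odd cycle), so 2 colors suffice: χ(G) = 2.
A valid 2-coloring: color 1: [7, 8, 10]; color 2: [4, 5, 6, 9].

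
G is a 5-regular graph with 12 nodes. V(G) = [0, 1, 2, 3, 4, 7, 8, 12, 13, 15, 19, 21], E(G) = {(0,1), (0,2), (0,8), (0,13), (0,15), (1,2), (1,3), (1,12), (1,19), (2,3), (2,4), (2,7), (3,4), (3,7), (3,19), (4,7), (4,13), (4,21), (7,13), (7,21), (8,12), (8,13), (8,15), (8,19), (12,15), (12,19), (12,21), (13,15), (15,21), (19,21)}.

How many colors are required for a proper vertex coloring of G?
χ(G) = 4

Clique number ω(G) = 4 (lower bound: χ ≥ ω).
The clique on [0, 8, 13, 15] has size 4, forcing χ ≥ 4, and the coloring below uses 4 colors, so χ(G) = 4.
A valid 4-coloring: color 1: [2, 12, 13]; color 2: [0, 3, 21]; color 3: [1, 4, 8]; color 4: [7, 15, 19].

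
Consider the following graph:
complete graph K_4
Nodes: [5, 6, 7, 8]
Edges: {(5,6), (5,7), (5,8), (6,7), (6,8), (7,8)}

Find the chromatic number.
Clique number ω(G) = 4 (lower bound: χ ≥ ω).
The clique on [5, 6, 7, 8] has size 4, forcing χ ≥ 4, and the coloring below uses 4 colors, so χ(G) = 4.
A valid 4-coloring: color 1: [7]; color 2: [5]; color 3: [8]; color 4: [6].

χ(G) = 4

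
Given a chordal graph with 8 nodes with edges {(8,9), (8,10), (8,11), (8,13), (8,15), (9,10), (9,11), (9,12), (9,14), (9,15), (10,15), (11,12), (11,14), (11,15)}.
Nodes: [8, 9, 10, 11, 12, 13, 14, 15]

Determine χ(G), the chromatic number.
χ(G) = 4

Clique number ω(G) = 4 (lower bound: χ ≥ ω).
The clique on [8, 9, 10, 15] has size 4, forcing χ ≥ 4, and the coloring below uses 4 colors, so χ(G) = 4.
A valid 4-coloring: color 1: [9, 13]; color 2: [8, 12, 14]; color 3: [10, 11]; color 4: [15].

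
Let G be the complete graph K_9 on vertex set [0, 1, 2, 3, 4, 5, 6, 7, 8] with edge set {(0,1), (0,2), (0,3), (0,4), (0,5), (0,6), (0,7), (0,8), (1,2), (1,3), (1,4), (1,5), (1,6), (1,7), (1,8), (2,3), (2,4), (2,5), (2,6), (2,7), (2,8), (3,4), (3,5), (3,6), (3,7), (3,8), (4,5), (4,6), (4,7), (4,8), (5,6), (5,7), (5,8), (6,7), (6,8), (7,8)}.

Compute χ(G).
Clique number ω(G) = 9 (lower bound: χ ≥ ω).
The clique on [0, 1, 2, 3, 4, 5, 6, 7, 8] has size 9, forcing χ ≥ 9, and the coloring below uses 9 colors, so χ(G) = 9.
A valid 9-coloring: color 1: [1]; color 2: [2]; color 3: [6]; color 4: [4]; color 5: [0]; color 6: [3]; color 7: [8]; color 8: [7]; color 9: [5].

χ(G) = 9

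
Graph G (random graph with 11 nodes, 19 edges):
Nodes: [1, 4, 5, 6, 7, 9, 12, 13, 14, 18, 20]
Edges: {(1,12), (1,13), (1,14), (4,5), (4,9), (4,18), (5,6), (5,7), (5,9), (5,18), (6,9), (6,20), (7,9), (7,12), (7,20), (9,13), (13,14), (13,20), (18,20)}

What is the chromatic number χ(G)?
Clique number ω(G) = 3 (lower bound: χ ≥ ω).
The clique on [1, 13, 14] has size 3, forcing χ ≥ 3, and the coloring below uses 3 colors, so χ(G) = 3.
A valid 3-coloring: color 1: [1, 9, 18]; color 2: [5, 12, 14, 20]; color 3: [4, 6, 7, 13].

χ(G) = 3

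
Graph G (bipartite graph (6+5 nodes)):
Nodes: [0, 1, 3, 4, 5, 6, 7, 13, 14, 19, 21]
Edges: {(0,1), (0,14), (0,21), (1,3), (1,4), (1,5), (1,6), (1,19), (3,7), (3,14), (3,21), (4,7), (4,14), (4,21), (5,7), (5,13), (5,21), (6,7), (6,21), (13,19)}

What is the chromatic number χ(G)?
Clique number ω(G) = 2 (lower bound: χ ≥ ω).
The graph is bipartite (no odd cycle), so 2 colors suffice: χ(G) = 2.
A valid 2-coloring: color 1: [1, 7, 13, 14, 21]; color 2: [0, 3, 4, 5, 6, 19].

χ(G) = 2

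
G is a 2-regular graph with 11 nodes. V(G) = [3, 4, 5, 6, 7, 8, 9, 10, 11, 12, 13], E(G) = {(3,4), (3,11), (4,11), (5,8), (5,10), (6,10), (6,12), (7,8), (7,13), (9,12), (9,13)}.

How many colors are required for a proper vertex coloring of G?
Clique number ω(G) = 3 (lower bound: χ ≥ ω).
The clique on [3, 4, 11] has size 3, forcing χ ≥ 3, and the coloring below uses 3 colors, so χ(G) = 3.
A valid 3-coloring: color 1: [5, 6, 7, 9, 11]; color 2: [3, 8, 10, 12, 13]; color 3: [4].

χ(G) = 3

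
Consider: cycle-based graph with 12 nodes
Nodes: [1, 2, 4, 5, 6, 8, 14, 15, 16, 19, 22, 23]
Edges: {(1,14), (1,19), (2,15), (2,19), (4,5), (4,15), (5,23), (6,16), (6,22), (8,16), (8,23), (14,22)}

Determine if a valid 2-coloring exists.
Yes, G is 2-colorable

A valid 2-coloring: color 1: [5, 6, 8, 14, 15, 19]; color 2: [1, 2, 4, 16, 22, 23].
(χ(G) = 2 ≤ 2.)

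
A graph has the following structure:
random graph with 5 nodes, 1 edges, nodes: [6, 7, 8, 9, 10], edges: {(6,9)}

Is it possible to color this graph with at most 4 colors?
Yes, G is 4-colorable

A valid 4-coloring: color 1: [7, 8, 9, 10]; color 2: [6].
(χ(G) = 2 ≤ 4.)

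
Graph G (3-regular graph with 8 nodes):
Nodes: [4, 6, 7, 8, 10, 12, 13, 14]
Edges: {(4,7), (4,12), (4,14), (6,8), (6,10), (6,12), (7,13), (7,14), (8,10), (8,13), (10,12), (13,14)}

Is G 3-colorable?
A valid 3-coloring: color 1: [4, 6, 13]; color 2: [10, 14]; color 3: [7, 8, 12].
(χ(G) = 3 ≤ 3.)

Yes, G is 3-colorable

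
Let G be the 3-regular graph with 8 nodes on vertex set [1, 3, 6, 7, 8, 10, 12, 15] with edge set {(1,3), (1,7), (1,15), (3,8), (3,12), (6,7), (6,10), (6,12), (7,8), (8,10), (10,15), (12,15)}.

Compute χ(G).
χ(G) = 3

Clique number ω(G) = 2 (lower bound: χ ≥ ω).
Odd cycle [6, 7, 8, 3, 12] needs 3 colors (χ ≥ 3).
The coloring below uses 3 colors, so χ(G) = 3.
A valid 3-coloring: color 1: [3, 6, 15]; color 2: [1, 8, 12]; color 3: [7, 10].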